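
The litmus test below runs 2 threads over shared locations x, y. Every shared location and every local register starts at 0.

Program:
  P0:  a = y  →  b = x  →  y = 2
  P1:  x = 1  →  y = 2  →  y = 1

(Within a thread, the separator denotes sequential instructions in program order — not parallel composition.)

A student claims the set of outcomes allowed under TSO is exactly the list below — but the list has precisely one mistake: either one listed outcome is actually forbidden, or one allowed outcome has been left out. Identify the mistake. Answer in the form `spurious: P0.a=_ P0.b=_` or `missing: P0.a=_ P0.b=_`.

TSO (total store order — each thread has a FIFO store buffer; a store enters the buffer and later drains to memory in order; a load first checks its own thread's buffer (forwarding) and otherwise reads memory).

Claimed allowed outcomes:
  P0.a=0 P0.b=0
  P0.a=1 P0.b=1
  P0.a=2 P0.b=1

outcome vector order: (P0.a,P0.b)
[TSO] allowed = {00 01 11 21}
TSO∖claimed = {01}

missing: P0.a=0 P0.b=1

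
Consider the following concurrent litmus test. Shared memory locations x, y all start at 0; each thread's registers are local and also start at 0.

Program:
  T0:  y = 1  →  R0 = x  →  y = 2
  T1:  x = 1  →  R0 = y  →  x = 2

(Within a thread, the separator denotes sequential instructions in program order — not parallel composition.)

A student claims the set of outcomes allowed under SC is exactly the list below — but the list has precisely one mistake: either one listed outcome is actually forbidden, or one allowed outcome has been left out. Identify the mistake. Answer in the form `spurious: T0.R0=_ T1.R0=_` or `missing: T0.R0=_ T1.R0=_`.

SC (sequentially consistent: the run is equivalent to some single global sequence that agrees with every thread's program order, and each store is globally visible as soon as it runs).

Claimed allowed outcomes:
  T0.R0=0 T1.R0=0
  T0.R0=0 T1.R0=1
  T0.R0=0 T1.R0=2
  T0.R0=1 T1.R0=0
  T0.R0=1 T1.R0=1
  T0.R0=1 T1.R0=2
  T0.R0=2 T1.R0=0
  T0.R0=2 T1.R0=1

spurious: T0.R0=0 T1.R0=0

outcome vector order: (T0.R0,T1.R0)
SC: 7 outcomes — {01 02 10 11 12 20 21}
claimed∖SC = {00}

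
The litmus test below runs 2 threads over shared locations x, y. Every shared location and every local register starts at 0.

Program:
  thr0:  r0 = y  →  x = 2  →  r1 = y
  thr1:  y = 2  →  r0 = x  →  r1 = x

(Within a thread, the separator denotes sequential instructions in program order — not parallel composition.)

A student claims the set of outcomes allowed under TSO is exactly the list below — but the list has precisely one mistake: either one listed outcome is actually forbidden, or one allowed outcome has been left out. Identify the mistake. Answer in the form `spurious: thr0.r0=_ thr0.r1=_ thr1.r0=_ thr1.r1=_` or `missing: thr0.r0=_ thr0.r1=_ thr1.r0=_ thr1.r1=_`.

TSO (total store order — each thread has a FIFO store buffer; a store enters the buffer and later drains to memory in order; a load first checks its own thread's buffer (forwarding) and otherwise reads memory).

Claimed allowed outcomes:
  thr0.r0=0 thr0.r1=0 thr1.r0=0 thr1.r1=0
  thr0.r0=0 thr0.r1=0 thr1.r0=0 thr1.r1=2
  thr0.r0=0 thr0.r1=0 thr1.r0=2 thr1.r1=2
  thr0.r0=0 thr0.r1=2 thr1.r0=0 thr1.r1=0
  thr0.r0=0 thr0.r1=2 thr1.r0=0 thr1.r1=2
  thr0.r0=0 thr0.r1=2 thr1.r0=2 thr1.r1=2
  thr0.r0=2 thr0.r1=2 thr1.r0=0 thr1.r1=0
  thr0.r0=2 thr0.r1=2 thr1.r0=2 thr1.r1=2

missing: thr0.r0=2 thr0.r1=2 thr1.r0=0 thr1.r1=2

outcome vector order: (thr0.r0,thr0.r1,thr1.r0,thr1.r1)
under TSO → <0 0 0 0> <0 0 0 2> <0 0 2 2> <0 2 0 0> <0 2 0 2> <0 2 2 2> <2 2 0 0> <2 2 0 2> <2 2 2 2>
TSO∖claimed = {<2 2 0 2>}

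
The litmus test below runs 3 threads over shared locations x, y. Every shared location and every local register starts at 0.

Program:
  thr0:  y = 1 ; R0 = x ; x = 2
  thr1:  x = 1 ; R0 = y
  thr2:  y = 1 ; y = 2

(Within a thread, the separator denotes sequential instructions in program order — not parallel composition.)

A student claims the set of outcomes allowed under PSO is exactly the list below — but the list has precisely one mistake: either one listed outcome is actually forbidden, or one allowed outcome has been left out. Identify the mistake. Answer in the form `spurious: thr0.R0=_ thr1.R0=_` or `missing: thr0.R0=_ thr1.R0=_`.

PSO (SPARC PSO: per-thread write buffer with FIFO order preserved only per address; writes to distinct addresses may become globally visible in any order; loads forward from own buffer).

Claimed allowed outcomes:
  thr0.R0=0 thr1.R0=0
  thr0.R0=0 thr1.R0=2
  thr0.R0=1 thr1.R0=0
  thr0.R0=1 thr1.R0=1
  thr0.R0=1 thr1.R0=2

missing: thr0.R0=0 thr1.R0=1

outcome vector order: (thr0.R0,thr1.R0)
under PSO → 0/0; 0/1; 0/2; 1/0; 1/1; 1/2
PSO∖claimed = {0/1}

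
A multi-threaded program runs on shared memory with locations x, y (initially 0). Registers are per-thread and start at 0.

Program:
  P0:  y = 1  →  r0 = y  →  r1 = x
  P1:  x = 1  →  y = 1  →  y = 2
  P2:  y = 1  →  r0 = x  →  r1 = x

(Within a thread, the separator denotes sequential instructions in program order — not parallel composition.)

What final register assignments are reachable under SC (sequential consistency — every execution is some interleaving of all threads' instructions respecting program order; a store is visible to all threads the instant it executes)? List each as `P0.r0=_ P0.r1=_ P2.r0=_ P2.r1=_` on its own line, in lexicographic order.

outcome vector order: (P0.r0,P0.r1,P2.r0,P2.r1)
|SC outcomes| = 9

P0.r0=1 P0.r1=0 P2.r0=0 P2.r1=0
P0.r0=1 P0.r1=0 P2.r0=0 P2.r1=1
P0.r0=1 P0.r1=0 P2.r0=1 P2.r1=1
P0.r0=1 P0.r1=1 P2.r0=0 P2.r1=0
P0.r0=1 P0.r1=1 P2.r0=0 P2.r1=1
P0.r0=1 P0.r1=1 P2.r0=1 P2.r1=1
P0.r0=2 P0.r1=1 P2.r0=0 P2.r1=0
P0.r0=2 P0.r1=1 P2.r0=0 P2.r1=1
P0.r0=2 P0.r1=1 P2.r0=1 P2.r1=1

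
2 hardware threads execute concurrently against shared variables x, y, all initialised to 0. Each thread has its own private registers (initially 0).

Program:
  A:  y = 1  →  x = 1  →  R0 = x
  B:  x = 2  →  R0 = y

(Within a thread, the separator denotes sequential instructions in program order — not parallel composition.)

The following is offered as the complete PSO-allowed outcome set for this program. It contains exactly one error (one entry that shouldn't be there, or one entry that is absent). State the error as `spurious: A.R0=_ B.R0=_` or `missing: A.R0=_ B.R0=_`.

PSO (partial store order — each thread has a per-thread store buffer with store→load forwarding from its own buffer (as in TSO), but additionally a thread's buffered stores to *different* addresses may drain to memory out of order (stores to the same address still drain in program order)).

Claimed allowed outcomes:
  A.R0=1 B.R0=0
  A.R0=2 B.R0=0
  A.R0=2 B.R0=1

outcome vector order: (A.R0,B.R0)
[PSO] allowed = {1/0; 1/1; 2/0; 2/1}
PSO∖claimed = {1/1}

missing: A.R0=1 B.R0=1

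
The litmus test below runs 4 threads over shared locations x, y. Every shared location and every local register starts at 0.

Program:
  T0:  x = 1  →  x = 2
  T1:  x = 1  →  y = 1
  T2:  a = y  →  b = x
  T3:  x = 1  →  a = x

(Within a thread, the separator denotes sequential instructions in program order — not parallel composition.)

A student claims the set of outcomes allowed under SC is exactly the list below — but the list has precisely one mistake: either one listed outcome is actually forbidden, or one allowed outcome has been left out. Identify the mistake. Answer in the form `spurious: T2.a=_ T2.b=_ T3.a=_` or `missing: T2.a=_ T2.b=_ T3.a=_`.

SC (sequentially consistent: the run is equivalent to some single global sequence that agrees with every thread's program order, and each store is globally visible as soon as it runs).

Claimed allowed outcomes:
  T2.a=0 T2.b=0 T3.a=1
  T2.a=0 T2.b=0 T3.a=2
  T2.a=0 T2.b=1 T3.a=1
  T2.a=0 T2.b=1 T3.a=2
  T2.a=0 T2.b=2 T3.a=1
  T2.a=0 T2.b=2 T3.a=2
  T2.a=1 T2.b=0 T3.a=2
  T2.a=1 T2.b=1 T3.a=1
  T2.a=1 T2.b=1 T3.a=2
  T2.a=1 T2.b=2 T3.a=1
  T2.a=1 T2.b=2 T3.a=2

spurious: T2.a=1 T2.b=0 T3.a=2

outcome vector order: (T2.a,T2.b,T3.a)
under SC → <0 0 1>, <0 0 2>, <0 1 1>, <0 1 2>, <0 2 1>, <0 2 2>, <1 1 1>, <1 1 2>, <1 2 1>, <1 2 2>
claimed∖SC = {<1 0 2>}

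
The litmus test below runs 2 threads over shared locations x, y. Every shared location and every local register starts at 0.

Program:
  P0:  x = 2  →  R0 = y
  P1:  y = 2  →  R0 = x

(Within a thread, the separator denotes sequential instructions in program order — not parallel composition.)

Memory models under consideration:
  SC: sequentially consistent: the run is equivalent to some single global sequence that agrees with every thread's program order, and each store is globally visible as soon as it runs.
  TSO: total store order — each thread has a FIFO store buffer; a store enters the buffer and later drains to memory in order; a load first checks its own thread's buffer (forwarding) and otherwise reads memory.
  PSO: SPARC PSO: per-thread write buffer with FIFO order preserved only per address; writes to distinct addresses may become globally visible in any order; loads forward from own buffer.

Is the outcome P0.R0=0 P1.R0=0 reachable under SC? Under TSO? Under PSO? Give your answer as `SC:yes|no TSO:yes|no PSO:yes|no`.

outcome vector order: (P0.R0,P1.R0)
under SC → (0,2), (2,0), (2,2)
under TSO → (0,0), (0,2), (2,0), (2,2)
under PSO → (0,0), (0,2), (2,0), (2,2)
target (0,0) ∈ {TSO,PSO}

SC:no TSO:yes PSO:yes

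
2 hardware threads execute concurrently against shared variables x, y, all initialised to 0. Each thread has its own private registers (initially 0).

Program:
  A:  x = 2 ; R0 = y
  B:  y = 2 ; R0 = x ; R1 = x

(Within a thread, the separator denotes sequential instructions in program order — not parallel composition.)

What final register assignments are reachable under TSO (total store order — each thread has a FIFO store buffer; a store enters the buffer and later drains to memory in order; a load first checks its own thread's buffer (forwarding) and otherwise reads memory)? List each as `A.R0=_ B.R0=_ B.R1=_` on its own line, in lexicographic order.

A.R0=0 B.R0=0 B.R1=0
A.R0=0 B.R0=0 B.R1=2
A.R0=0 B.R0=2 B.R1=2
A.R0=2 B.R0=0 B.R1=0
A.R0=2 B.R0=0 B.R1=2
A.R0=2 B.R0=2 B.R1=2

outcome vector order: (A.R0,B.R0,B.R1)
|TSO outcomes| = 6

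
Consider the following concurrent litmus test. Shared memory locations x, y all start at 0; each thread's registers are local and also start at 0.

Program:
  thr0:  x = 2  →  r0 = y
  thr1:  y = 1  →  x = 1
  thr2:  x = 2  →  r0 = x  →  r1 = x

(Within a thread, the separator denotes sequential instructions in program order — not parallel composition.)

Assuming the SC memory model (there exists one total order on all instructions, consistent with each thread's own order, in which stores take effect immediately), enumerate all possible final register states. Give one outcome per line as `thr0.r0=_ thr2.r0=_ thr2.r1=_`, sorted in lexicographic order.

thr0.r0=0 thr2.r0=1 thr2.r1=1
thr0.r0=0 thr2.r0=2 thr2.r1=1
thr0.r0=0 thr2.r0=2 thr2.r1=2
thr0.r0=1 thr2.r0=1 thr2.r1=1
thr0.r0=1 thr2.r0=1 thr2.r1=2
thr0.r0=1 thr2.r0=2 thr2.r1=1
thr0.r0=1 thr2.r0=2 thr2.r1=2

outcome vector order: (thr0.r0,thr2.r0,thr2.r1)
|SC outcomes| = 7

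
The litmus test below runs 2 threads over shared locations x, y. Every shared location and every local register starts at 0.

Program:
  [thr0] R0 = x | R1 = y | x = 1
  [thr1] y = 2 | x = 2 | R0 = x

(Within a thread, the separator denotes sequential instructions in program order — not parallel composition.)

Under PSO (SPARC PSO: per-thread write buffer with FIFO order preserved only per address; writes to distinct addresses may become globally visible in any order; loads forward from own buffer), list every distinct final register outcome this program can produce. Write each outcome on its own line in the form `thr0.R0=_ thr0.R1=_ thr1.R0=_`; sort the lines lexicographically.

outcome vector order: (thr0.R0,thr0.R1,thr1.R0)
|PSO outcomes| = 8

thr0.R0=0 thr0.R1=0 thr1.R0=1
thr0.R0=0 thr0.R1=0 thr1.R0=2
thr0.R0=0 thr0.R1=2 thr1.R0=1
thr0.R0=0 thr0.R1=2 thr1.R0=2
thr0.R0=2 thr0.R1=0 thr1.R0=1
thr0.R0=2 thr0.R1=0 thr1.R0=2
thr0.R0=2 thr0.R1=2 thr1.R0=1
thr0.R0=2 thr0.R1=2 thr1.R0=2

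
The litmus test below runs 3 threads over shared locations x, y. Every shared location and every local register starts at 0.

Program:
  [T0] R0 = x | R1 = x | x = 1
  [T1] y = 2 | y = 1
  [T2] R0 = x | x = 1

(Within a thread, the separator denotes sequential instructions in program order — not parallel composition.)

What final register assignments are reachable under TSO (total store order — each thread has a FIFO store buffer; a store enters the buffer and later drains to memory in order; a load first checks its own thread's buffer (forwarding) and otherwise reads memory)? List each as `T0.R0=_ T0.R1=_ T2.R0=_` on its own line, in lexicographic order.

outcome vector order: (T0.R0,T0.R1,T2.R0)
|TSO outcomes| = 4

T0.R0=0 T0.R1=0 T2.R0=0
T0.R0=0 T0.R1=0 T2.R0=1
T0.R0=0 T0.R1=1 T2.R0=0
T0.R0=1 T0.R1=1 T2.R0=0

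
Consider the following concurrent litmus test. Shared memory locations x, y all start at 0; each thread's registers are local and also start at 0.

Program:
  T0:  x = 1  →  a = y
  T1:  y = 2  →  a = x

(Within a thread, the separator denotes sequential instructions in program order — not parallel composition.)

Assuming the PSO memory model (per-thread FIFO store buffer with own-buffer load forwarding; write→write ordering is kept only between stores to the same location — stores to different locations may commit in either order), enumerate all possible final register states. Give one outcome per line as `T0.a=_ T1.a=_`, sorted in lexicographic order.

outcome vector order: (T0.a,T1.a)
|PSO outcomes| = 4

T0.a=0 T1.a=0
T0.a=0 T1.a=1
T0.a=2 T1.a=0
T0.a=2 T1.a=1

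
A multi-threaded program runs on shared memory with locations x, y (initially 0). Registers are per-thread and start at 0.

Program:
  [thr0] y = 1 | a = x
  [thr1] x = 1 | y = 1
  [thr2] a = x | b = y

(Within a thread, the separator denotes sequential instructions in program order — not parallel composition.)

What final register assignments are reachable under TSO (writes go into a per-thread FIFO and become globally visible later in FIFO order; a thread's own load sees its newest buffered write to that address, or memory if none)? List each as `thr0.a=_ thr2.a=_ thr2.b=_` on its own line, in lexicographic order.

outcome vector order: (thr0.a,thr2.a,thr2.b)
|TSO outcomes| = 8

thr0.a=0 thr2.a=0 thr2.b=0
thr0.a=0 thr2.a=0 thr2.b=1
thr0.a=0 thr2.a=1 thr2.b=0
thr0.a=0 thr2.a=1 thr2.b=1
thr0.a=1 thr2.a=0 thr2.b=0
thr0.a=1 thr2.a=0 thr2.b=1
thr0.a=1 thr2.a=1 thr2.b=0
thr0.a=1 thr2.a=1 thr2.b=1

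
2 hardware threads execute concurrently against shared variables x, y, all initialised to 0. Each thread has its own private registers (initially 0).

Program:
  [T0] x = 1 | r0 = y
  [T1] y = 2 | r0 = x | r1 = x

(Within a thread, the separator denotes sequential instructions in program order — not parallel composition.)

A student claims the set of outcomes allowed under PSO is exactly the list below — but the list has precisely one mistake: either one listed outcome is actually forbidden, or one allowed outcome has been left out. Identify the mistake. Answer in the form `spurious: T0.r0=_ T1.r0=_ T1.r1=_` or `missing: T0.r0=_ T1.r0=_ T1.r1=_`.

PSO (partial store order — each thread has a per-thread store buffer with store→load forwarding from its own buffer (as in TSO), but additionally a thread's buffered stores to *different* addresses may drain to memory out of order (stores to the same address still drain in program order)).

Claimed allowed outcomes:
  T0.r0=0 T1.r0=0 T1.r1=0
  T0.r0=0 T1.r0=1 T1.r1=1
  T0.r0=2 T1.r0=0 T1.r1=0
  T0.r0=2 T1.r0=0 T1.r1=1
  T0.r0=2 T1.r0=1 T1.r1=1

missing: T0.r0=0 T1.r0=0 T1.r1=1

outcome vector order: (T0.r0,T1.r0,T1.r1)
PSO (6): 000 001 011 200 201 211
PSO∖claimed = {001}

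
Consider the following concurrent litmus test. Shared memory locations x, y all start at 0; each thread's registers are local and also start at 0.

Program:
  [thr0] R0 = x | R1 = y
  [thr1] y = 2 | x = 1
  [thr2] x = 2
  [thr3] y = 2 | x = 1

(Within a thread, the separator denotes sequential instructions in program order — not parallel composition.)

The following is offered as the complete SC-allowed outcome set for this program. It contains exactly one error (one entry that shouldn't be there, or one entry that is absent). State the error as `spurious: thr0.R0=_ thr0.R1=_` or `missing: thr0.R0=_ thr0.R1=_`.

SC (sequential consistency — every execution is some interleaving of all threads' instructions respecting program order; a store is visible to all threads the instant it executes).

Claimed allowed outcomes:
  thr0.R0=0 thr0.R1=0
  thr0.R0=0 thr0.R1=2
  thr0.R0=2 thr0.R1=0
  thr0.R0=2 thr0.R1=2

outcome vector order: (thr0.R0,thr0.R1)
SC (5): 0/0, 0/2, 1/2, 2/0, 2/2
SC∖claimed = {1/2}

missing: thr0.R0=1 thr0.R1=2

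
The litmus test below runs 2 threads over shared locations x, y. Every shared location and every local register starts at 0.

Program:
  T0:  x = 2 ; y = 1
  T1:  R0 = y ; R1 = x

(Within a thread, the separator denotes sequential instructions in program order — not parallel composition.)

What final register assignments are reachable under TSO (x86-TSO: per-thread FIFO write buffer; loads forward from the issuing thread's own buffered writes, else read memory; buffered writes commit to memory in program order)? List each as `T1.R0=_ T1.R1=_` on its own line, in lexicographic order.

outcome vector order: (T1.R0,T1.R1)
|TSO outcomes| = 3

T1.R0=0 T1.R1=0
T1.R0=0 T1.R1=2
T1.R0=1 T1.R1=2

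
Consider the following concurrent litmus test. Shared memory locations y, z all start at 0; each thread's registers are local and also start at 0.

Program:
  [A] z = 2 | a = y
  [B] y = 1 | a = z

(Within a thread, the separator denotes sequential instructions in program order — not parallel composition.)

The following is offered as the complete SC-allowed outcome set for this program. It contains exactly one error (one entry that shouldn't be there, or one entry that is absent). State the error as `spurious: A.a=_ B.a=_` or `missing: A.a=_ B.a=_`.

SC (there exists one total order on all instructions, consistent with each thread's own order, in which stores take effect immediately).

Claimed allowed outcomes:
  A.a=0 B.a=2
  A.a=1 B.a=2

outcome vector order: (A.a,B.a)
SC: 3 outcomes — {<0 2>, <1 0>, <1 2>}
SC∖claimed = {<1 0>}

missing: A.a=1 B.a=0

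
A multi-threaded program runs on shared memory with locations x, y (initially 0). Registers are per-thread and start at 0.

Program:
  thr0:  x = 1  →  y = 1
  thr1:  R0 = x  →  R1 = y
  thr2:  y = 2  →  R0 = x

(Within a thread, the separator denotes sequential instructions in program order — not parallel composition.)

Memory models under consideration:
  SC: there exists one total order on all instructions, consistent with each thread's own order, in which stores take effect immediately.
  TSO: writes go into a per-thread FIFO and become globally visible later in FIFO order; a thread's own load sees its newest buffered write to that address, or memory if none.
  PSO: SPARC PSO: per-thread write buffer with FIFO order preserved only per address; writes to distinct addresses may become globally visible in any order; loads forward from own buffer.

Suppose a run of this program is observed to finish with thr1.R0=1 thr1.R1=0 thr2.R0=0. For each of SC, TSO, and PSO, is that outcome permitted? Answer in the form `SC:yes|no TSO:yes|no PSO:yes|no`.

outcome vector order: (thr1.R0,thr1.R1,thr2.R0)
SC: 11 outcomes — {<0 0 0>, <0 0 1>, <0 1 0>, <0 1 1>, <0 2 0>, <0 2 1>, <1 0 1>, <1 1 0>, <1 1 1>, <1 2 0>, <1 2 1>}
TSO: 12 outcomes — {<0 0 0>, <0 0 1>, <0 1 0>, <0 1 1>, <0 2 0>, <0 2 1>, <1 0 0>, <1 0 1>, <1 1 0>, <1 1 1>, <1 2 0>, <1 2 1>}
PSO: 12 outcomes — {<0 0 0>, <0 0 1>, <0 1 0>, <0 1 1>, <0 2 0>, <0 2 1>, <1 0 0>, <1 0 1>, <1 1 0>, <1 1 1>, <1 2 0>, <1 2 1>}
target <1 0 0> ∈ {TSO,PSO}

SC:no TSO:yes PSO:yes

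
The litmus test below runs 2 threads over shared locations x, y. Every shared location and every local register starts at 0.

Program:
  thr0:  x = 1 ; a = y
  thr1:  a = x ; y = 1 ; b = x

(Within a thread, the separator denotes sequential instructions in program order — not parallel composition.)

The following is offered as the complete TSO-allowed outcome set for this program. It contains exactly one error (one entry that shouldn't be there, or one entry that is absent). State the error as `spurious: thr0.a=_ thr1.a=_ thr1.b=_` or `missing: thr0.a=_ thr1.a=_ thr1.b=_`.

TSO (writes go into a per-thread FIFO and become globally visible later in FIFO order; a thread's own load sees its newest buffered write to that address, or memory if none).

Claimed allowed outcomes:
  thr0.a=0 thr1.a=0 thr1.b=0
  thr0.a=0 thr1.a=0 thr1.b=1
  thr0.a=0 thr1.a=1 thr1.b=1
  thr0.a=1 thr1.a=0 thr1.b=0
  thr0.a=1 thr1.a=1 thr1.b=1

outcome vector order: (thr0.a,thr1.a,thr1.b)
[TSO] allowed = {000, 001, 011, 100, 101, 111}
TSO∖claimed = {101}

missing: thr0.a=1 thr1.a=0 thr1.b=1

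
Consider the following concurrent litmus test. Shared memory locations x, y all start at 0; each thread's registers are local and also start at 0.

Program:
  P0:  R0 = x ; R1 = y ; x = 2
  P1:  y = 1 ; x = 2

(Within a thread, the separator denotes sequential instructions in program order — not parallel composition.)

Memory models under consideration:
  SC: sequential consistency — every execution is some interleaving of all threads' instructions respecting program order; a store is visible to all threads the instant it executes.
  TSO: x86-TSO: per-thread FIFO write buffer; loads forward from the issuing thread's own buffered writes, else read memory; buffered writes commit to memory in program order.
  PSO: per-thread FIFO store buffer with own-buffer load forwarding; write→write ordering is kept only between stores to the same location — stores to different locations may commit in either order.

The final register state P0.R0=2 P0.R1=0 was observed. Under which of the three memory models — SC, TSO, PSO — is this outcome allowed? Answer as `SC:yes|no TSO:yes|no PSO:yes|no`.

SC:no TSO:no PSO:yes

outcome vector order: (P0.R0,P0.R1)
[SC] allowed = {<0 0>; <0 1>; <2 1>}
[TSO] allowed = {<0 0>; <0 1>; <2 1>}
[PSO] allowed = {<0 0>; <0 1>; <2 0>; <2 1>}
target <2 0> ∈ {PSO}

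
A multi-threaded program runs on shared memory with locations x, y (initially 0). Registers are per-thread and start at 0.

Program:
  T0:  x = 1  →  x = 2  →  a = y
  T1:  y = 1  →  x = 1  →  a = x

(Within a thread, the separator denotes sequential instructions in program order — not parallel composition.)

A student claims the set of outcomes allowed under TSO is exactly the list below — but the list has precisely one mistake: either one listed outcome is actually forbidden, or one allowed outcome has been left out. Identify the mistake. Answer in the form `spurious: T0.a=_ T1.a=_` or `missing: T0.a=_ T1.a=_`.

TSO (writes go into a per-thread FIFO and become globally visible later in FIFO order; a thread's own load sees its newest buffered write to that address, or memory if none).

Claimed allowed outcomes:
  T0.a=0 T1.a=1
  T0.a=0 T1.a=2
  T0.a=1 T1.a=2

outcome vector order: (T0.a,T1.a)
TSO (4): (0,1), (0,2), (1,1), (1,2)
TSO∖claimed = {(1,1)}

missing: T0.a=1 T1.a=1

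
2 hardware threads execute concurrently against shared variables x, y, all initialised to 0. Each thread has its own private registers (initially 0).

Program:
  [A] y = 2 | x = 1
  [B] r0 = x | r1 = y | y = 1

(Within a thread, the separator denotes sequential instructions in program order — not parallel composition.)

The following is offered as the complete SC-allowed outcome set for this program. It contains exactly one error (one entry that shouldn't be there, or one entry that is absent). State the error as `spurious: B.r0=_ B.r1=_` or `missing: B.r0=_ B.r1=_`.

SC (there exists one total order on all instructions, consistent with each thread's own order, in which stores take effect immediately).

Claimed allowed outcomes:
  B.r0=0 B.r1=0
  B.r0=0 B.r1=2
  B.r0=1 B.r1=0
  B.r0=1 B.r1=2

spurious: B.r0=1 B.r1=0

outcome vector order: (B.r0,B.r1)
[SC] allowed = {(0,0) (0,2) (1,2)}
claimed∖SC = {(1,0)}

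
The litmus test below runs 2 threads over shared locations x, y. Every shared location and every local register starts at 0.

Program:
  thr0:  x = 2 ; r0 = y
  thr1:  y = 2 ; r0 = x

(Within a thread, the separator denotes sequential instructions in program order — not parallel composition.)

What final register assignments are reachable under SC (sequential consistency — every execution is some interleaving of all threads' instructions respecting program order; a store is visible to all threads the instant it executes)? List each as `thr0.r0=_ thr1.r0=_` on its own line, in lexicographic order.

outcome vector order: (thr0.r0,thr1.r0)
|SC outcomes| = 3

thr0.r0=0 thr1.r0=2
thr0.r0=2 thr1.r0=0
thr0.r0=2 thr1.r0=2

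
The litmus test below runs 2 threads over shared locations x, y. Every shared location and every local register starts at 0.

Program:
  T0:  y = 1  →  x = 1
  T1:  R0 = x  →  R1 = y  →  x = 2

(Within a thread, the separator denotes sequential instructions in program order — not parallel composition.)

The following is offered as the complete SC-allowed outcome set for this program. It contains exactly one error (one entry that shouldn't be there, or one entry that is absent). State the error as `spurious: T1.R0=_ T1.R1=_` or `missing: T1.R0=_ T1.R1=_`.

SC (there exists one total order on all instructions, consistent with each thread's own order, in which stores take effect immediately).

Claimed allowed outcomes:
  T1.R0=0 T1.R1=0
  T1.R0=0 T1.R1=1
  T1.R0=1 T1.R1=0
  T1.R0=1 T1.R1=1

spurious: T1.R0=1 T1.R1=0

outcome vector order: (T1.R0,T1.R1)
SC: 3 outcomes — {0/0 0/1 1/1}
claimed∖SC = {1/0}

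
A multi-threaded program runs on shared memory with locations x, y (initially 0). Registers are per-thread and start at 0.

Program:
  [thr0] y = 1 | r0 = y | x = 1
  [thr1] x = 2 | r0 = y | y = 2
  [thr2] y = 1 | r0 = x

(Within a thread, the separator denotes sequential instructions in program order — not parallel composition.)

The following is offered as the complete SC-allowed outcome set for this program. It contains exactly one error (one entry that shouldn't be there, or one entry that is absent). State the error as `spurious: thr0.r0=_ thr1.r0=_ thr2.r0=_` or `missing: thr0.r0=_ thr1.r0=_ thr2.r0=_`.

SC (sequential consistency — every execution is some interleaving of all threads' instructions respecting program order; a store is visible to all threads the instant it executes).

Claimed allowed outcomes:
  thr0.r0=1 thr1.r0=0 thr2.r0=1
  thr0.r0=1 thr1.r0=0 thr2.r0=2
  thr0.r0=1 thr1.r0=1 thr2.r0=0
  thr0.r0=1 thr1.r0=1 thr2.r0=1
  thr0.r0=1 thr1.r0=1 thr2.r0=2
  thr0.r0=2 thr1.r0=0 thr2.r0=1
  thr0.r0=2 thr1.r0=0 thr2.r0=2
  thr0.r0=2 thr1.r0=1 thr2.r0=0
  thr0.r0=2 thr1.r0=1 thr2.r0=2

missing: thr0.r0=2 thr1.r0=1 thr2.r0=1

outcome vector order: (thr0.r0,thr1.r0,thr2.r0)
SC: 10 outcomes — {101, 102, 110, 111, 112, 201, 202, 210, 211, 212}
SC∖claimed = {211}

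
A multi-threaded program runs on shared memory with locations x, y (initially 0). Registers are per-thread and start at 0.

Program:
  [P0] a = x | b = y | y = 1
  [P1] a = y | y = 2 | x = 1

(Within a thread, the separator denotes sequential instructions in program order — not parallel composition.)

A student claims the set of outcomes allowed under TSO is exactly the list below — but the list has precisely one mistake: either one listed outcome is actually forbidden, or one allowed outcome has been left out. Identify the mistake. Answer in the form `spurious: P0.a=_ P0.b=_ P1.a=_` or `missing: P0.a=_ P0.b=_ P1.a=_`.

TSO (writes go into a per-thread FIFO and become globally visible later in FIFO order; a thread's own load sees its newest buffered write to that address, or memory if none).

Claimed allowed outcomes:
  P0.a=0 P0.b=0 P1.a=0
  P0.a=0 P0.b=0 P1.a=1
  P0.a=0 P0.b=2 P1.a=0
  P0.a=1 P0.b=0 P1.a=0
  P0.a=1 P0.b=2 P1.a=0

spurious: P0.a=1 P0.b=0 P1.a=0

outcome vector order: (P0.a,P0.b,P1.a)
[TSO] allowed = {(0,0,0), (0,0,1), (0,2,0), (1,2,0)}
claimed∖TSO = {(1,0,0)}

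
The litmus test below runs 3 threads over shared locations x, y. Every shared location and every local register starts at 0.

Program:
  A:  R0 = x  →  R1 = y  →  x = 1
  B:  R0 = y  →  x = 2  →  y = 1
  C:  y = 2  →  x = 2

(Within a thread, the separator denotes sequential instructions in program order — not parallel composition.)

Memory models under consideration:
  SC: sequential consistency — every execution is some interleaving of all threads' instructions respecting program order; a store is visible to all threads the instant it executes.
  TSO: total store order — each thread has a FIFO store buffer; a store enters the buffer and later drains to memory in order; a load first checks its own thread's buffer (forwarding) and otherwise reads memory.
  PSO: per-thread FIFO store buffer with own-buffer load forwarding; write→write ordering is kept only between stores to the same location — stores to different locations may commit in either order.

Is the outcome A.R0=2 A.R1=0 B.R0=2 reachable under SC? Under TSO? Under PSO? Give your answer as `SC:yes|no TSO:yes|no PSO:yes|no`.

SC:no TSO:no PSO:yes

outcome vector order: (A.R0,A.R1,B.R0)
SC: 11 outcomes — {000 002 010 012 020 022 200 210 212 220 222}
TSO: 11 outcomes — {000 002 010 012 020 022 200 210 212 220 222}
PSO: 12 outcomes — {000 002 010 012 020 022 200 202 210 212 220 222}
target 202 ∈ {PSO}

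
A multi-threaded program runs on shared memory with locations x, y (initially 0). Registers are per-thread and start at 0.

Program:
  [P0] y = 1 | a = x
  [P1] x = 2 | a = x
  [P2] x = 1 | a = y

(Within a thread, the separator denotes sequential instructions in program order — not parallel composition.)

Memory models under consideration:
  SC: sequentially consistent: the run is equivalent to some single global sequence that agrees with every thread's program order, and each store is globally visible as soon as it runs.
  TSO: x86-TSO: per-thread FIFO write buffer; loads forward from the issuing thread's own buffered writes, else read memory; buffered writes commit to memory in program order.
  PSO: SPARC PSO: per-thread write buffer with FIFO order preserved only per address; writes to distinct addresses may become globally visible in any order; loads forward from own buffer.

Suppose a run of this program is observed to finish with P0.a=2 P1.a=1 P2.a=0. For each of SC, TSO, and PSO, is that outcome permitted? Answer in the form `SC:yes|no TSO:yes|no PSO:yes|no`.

outcome vector order: (P0.a,P1.a,P2.a)
[SC] allowed = {011, 021, 110, 111, 120, 121, 211, 220, 221}
[TSO] allowed = {010, 011, 020, 021, 110, 111, 120, 121, 210, 211, 220, 221}
[PSO] allowed = {010, 011, 020, 021, 110, 111, 120, 121, 210, 211, 220, 221}
target 210 ∈ {TSO,PSO}

SC:no TSO:yes PSO:yes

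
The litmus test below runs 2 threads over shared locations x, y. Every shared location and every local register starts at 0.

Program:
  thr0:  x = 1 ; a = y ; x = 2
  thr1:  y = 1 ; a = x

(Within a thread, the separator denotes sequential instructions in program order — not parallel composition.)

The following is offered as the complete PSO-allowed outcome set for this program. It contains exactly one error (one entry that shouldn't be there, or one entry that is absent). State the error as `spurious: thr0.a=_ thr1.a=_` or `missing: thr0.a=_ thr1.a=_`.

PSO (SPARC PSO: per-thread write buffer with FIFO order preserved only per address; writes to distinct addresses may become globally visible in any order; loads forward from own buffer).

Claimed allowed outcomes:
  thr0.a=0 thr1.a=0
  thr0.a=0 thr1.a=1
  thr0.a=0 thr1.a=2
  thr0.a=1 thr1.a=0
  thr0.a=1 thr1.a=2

missing: thr0.a=1 thr1.a=1

outcome vector order: (thr0.a,thr1.a)
under PSO → 0/0, 0/1, 0/2, 1/0, 1/1, 1/2
PSO∖claimed = {1/1}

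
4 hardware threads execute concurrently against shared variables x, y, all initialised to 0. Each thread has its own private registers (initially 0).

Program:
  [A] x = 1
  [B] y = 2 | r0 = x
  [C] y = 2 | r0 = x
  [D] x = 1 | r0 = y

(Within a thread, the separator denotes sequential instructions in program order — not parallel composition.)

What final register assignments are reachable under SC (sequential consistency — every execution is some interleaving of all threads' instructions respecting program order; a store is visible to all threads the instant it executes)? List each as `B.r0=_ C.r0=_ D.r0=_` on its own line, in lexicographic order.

B.r0=0 C.r0=0 D.r0=2
B.r0=0 C.r0=1 D.r0=2
B.r0=1 C.r0=0 D.r0=2
B.r0=1 C.r0=1 D.r0=0
B.r0=1 C.r0=1 D.r0=2

outcome vector order: (B.r0,C.r0,D.r0)
|SC outcomes| = 5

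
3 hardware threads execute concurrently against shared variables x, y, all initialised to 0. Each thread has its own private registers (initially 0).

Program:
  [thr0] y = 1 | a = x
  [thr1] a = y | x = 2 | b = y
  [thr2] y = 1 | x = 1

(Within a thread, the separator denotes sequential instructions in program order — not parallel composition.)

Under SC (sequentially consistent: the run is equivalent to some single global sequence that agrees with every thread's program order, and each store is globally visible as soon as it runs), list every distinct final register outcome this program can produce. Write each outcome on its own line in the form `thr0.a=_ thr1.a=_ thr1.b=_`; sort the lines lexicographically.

outcome vector order: (thr0.a,thr1.a,thr1.b)
|SC outcomes| = 8

thr0.a=0 thr1.a=0 thr1.b=1
thr0.a=0 thr1.a=1 thr1.b=1
thr0.a=1 thr1.a=0 thr1.b=0
thr0.a=1 thr1.a=0 thr1.b=1
thr0.a=1 thr1.a=1 thr1.b=1
thr0.a=2 thr1.a=0 thr1.b=0
thr0.a=2 thr1.a=0 thr1.b=1
thr0.a=2 thr1.a=1 thr1.b=1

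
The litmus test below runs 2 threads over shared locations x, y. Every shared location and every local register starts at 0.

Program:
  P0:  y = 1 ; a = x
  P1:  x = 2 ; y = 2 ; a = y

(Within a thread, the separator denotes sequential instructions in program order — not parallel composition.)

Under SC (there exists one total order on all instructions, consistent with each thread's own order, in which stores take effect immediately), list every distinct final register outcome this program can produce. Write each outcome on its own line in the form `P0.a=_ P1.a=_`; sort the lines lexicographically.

P0.a=0 P1.a=2
P0.a=2 P1.a=1
P0.a=2 P1.a=2

outcome vector order: (P0.a,P1.a)
|SC outcomes| = 3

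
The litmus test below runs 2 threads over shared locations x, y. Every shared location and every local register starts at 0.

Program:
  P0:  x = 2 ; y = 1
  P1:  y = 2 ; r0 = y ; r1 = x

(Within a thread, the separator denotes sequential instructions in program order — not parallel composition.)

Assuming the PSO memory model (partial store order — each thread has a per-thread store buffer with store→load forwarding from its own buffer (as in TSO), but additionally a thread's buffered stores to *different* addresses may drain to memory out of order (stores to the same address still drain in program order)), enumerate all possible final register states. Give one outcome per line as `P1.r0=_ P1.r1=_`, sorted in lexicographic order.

outcome vector order: (P1.r0,P1.r1)
|PSO outcomes| = 4

P1.r0=1 P1.r1=0
P1.r0=1 P1.r1=2
P1.r0=2 P1.r1=0
P1.r0=2 P1.r1=2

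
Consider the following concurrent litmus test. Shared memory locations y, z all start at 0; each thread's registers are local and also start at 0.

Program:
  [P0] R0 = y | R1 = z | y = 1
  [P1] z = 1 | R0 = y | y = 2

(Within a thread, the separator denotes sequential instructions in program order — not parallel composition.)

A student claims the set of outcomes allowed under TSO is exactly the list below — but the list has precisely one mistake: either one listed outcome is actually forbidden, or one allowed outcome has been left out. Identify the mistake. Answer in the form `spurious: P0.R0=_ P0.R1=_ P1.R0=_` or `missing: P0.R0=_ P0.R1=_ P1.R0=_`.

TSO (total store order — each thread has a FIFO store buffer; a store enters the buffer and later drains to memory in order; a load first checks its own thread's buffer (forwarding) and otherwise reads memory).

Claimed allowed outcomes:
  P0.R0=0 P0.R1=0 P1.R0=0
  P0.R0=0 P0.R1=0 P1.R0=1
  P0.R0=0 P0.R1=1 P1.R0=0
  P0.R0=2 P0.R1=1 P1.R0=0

missing: P0.R0=0 P0.R1=1 P1.R0=1

outcome vector order: (P0.R0,P0.R1,P1.R0)
[TSO] allowed = {(0,0,0), (0,0,1), (0,1,0), (0,1,1), (2,1,0)}
TSO∖claimed = {(0,1,1)}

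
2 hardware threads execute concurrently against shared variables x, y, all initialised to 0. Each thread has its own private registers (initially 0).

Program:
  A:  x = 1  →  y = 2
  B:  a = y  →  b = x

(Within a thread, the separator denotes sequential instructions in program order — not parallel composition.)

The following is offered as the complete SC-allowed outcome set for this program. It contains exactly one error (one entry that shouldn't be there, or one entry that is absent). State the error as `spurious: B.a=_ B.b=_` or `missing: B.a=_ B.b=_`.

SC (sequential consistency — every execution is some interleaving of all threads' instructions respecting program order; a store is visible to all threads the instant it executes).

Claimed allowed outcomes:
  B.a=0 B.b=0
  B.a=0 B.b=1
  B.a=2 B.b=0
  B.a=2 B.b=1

outcome vector order: (B.a,B.b)
[SC] allowed = {(0,0); (0,1); (2,1)}
claimed∖SC = {(2,0)}

spurious: B.a=2 B.b=0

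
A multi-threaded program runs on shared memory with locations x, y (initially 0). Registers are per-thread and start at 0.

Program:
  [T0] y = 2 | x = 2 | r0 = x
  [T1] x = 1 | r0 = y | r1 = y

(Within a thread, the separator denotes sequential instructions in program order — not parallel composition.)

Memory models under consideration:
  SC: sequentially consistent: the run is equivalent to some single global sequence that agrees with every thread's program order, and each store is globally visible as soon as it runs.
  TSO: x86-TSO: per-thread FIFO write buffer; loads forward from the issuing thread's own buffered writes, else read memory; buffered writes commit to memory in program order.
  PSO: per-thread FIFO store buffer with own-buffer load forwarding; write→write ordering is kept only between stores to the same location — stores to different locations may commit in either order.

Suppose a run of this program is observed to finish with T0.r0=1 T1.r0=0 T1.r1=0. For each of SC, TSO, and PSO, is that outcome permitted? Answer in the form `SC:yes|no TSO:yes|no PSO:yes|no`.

SC:no TSO:yes PSO:yes

outcome vector order: (T0.r0,T1.r0,T1.r1)
SC: 4 outcomes — {1/2/2 2/0/0 2/0/2 2/2/2}
TSO: 6 outcomes — {1/0/0 1/0/2 1/2/2 2/0/0 2/0/2 2/2/2}
PSO: 6 outcomes — {1/0/0 1/0/2 1/2/2 2/0/0 2/0/2 2/2/2}
target 1/0/0 ∈ {TSO,PSO}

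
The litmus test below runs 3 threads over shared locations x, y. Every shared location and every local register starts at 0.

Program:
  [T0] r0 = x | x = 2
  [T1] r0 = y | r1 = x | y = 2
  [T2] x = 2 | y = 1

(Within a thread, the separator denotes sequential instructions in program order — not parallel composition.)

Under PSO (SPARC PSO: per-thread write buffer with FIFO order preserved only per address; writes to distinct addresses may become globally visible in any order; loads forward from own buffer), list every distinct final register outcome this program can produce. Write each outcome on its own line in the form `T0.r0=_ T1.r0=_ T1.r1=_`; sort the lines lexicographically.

outcome vector order: (T0.r0,T1.r0,T1.r1)
|PSO outcomes| = 8

T0.r0=0 T1.r0=0 T1.r1=0
T0.r0=0 T1.r0=0 T1.r1=2
T0.r0=0 T1.r0=1 T1.r1=0
T0.r0=0 T1.r0=1 T1.r1=2
T0.r0=2 T1.r0=0 T1.r1=0
T0.r0=2 T1.r0=0 T1.r1=2
T0.r0=2 T1.r0=1 T1.r1=0
T0.r0=2 T1.r0=1 T1.r1=2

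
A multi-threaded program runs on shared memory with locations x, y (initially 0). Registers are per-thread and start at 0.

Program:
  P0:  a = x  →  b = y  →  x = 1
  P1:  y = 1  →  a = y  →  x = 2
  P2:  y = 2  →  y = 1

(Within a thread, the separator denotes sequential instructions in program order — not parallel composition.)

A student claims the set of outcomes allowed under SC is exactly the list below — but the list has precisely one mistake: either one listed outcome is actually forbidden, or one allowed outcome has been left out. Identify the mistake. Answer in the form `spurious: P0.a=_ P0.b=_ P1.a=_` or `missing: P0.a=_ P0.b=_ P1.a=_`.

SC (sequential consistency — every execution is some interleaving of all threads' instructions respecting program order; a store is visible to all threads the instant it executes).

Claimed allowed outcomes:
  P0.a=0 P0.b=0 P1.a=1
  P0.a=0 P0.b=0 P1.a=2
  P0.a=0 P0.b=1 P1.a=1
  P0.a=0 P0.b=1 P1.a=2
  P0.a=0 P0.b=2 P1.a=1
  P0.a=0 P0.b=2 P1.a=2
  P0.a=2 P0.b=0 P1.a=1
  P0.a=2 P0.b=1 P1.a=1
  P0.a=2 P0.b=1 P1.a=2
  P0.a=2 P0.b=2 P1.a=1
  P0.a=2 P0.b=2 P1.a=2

outcome vector order: (P0.a,P0.b,P1.a)
SC: 10 outcomes — {(0,0,1), (0,0,2), (0,1,1), (0,1,2), (0,2,1), (0,2,2), (2,1,1), (2,1,2), (2,2,1), (2,2,2)}
claimed∖SC = {(2,0,1)}

spurious: P0.a=2 P0.b=0 P1.a=1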